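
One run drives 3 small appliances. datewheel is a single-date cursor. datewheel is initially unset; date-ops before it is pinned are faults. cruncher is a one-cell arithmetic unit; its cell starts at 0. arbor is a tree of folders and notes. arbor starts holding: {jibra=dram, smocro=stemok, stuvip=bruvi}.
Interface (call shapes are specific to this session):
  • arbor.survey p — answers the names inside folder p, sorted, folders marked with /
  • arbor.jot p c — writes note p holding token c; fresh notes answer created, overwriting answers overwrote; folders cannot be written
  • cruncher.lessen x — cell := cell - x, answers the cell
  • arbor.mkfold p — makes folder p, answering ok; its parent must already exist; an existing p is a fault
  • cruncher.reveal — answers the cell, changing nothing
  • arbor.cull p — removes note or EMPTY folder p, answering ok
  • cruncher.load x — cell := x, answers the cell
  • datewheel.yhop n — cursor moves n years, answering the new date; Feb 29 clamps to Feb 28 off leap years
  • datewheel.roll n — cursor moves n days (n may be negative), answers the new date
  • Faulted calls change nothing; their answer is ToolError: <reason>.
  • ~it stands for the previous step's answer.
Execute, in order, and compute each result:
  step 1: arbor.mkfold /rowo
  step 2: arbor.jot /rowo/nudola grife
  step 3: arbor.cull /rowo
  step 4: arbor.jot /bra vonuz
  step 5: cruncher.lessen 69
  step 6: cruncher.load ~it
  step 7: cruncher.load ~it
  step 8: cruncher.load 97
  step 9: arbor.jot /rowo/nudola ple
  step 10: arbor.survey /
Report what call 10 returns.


Do: arbor.mkfold[p→/rowo]
See: ok
Do: arbor.jot[p→/rowo/nudola; c→grife]
See: created
Do: arbor.cull[p→/rowo]
See: ToolError: not empty
Do: arbor.jot[p→/bra; c→vonuz]
See: created
Do: cruncher.lessen[x→69]
See: -69
Do: cruncher.load[x→~it]
See: -69
Do: cruncher.load[x→~it]
See: -69
Do: cruncher.load[x→97]
See: 97
Do: arbor.jot[p→/rowo/nudola; c→ple]
See: overwrote
Do: arbor.survey[p→/]
See: [bra, jibra, rowo/, smocro, stuvip]

Answer: [bra, jibra, rowo/, smocro, stuvip]


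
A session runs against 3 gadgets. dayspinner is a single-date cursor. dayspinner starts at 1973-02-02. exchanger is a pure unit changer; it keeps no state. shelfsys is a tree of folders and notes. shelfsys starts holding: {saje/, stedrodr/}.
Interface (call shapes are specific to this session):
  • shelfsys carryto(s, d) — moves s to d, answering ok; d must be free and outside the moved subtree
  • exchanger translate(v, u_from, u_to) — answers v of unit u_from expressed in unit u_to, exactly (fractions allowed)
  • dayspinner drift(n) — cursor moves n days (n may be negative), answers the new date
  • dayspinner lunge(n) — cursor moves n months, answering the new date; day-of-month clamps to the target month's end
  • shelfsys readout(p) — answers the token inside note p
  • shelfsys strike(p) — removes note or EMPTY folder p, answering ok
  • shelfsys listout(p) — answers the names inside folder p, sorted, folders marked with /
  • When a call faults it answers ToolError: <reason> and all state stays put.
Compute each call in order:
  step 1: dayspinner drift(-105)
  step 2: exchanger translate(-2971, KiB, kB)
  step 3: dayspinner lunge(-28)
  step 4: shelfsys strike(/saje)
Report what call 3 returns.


Answer: 1970-06-20

Derivation:
Now I run dayspinner drift using n='-105', → 1972-10-20.
I try exchanger translate using v='-2971', u_from='KiB', u_to='kB', and get -380288/125.
Calling dayspinner lunge using n='-28', → 1970-06-20.
Invoking shelfsys strike using p='/saje', → ok.


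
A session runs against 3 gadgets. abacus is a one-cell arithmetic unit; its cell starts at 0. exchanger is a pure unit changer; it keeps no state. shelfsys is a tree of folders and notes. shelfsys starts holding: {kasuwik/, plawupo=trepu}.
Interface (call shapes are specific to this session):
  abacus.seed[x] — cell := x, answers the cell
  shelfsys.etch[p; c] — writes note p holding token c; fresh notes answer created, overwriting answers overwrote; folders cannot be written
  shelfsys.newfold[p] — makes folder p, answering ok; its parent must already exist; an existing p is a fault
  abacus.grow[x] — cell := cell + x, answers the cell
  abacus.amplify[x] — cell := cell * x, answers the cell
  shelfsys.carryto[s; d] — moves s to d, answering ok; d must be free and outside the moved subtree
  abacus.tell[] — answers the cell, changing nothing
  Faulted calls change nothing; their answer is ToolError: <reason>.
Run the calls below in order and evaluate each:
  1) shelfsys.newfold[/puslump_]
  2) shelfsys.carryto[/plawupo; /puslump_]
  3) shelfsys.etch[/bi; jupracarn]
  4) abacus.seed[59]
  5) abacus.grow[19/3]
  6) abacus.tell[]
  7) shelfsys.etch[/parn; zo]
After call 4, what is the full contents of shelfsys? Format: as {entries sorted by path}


I run shelfsys.newfold on p→/puslump_, → ok.
I use shelfsys.carryto on s→/plawupo, d→/puslump_, → ToolError: exists.
Now I run shelfsys.etch on p→/bi, c→jupracarn: created.
Using abacus.seed on x→59, and see 59.
Now I run abacus.grow on x→19/3, yielding 196/3.
I invoke abacus.tell, and observe 196/3.
I invoke shelfsys.etch on p→/parn, c→zo, which returns created.

Answer: {bi=jupracarn, kasuwik/, plawupo=trepu, puslump_/}


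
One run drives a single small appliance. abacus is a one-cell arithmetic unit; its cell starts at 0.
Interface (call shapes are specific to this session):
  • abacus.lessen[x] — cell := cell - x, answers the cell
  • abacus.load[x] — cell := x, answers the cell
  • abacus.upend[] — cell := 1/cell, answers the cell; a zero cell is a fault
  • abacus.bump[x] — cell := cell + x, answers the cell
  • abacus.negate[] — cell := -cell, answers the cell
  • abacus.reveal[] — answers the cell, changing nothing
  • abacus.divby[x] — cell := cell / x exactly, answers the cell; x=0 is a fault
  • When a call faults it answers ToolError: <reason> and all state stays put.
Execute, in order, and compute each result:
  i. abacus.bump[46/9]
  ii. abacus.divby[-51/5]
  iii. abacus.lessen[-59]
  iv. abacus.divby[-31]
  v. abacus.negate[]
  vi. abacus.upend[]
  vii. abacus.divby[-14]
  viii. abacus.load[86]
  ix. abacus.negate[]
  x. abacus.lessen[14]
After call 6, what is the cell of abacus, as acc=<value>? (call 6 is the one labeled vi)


~$ abacus.bump 46/9
[out] 46/9
~$ abacus.divby -51/5
[out] -230/459
~$ abacus.lessen -59
[out] 26851/459
~$ abacus.divby -31
[out] -26851/14229
~$ abacus.negate
[out] 26851/14229
~$ abacus.upend
[out] 14229/26851
~$ abacus.divby -14
[out] -14229/375914
~$ abacus.load 86
[out] 86
~$ abacus.negate
[out] -86
~$ abacus.lessen 14
[out] -100

Answer: acc=14229/26851


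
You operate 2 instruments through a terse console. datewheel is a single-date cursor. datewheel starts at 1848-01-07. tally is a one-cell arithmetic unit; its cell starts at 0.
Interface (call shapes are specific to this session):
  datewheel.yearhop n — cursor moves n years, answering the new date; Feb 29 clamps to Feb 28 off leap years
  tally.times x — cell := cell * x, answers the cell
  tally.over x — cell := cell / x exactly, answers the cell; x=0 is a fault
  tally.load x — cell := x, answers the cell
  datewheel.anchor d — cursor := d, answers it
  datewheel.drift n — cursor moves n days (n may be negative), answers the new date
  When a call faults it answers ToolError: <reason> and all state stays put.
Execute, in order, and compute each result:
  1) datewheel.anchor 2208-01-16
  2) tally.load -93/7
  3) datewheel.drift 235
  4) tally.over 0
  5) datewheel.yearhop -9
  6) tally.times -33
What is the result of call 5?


I try datewheel.anchor using 2208-01-16, yielding 2208-01-16.
Using tally.load using -93/7, yielding -93/7.
I use datewheel.drift using 235, → 2208-09-07.
Using tally.over using 0, — result: ToolError: division by zero.
I run datewheel.yearhop using -9: 2199-09-07.
I use tally.times using -33: 3069/7.

Answer: 2199-09-07


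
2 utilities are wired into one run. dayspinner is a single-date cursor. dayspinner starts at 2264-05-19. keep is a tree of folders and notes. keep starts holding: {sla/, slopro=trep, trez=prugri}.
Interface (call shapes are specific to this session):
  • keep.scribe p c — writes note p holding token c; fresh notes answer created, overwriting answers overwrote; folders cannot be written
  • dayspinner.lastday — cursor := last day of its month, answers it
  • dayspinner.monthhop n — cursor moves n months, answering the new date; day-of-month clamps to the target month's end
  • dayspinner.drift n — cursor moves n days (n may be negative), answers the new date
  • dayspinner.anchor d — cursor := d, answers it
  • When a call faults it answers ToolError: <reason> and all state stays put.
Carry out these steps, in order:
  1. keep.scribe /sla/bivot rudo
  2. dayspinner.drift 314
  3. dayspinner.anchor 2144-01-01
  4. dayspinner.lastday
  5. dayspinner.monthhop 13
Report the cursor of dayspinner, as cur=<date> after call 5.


Answer: cur=2145-02-28

Derivation:
% scribe /sla/bivot rudo
:: created
% drift 314
:: 2265-03-29
% anchor 2144-01-01
:: 2144-01-01
% lastday
:: 2144-01-31
% monthhop 13
:: 2145-02-28


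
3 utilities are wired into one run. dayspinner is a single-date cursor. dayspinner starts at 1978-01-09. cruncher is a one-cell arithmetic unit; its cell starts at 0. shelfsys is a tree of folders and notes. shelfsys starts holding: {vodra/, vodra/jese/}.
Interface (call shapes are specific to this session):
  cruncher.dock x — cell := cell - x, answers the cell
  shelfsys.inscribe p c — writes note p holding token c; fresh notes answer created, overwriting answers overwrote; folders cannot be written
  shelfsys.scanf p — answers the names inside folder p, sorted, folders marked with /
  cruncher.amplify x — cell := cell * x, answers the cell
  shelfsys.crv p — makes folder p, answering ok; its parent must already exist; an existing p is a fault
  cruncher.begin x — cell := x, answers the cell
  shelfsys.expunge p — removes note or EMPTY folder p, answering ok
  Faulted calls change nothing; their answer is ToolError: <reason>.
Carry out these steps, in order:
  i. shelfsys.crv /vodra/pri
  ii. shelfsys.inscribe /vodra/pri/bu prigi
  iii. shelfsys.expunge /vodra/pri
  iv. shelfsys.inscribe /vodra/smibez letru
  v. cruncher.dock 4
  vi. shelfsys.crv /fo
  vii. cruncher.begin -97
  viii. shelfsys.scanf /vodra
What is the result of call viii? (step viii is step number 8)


>>> shelfsys.crv p=/vodra/pri
  ok
>>> shelfsys.inscribe p=/vodra/pri/bu c=prigi
  created
>>> shelfsys.expunge p=/vodra/pri
  ToolError: not empty
>>> shelfsys.inscribe p=/vodra/smibez c=letru
  created
>>> cruncher.dock x=4
  -4
>>> shelfsys.crv p=/fo
  ok
>>> cruncher.begin x=-97
  -97
>>> shelfsys.scanf p=/vodra
  [jese/, pri/, smibez]

Answer: [jese/, pri/, smibez]


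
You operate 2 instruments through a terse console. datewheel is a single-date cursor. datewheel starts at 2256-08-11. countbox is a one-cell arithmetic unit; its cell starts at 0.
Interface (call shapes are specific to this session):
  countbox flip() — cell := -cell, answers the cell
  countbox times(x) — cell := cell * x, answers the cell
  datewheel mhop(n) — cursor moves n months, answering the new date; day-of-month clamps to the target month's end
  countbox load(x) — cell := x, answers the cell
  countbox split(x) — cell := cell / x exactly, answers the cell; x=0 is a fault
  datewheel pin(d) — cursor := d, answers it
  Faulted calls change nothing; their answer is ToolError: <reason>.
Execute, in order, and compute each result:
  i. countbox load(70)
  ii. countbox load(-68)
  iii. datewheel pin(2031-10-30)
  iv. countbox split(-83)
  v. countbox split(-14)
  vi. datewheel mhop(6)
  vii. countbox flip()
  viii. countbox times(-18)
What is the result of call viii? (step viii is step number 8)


Answer: -612/581

Derivation:
Using countbox load(70), — result: 70.
Calling countbox load(-68), which returns -68.
Next I call datewheel pin(2031-10-30), and see 2031-10-30.
I invoke countbox split(-83), and get 68/83.
Invoking countbox split(-14), yielding -34/581.
I call datewheel mhop(6), → 2032-04-30.
Calling countbox flip(): 34/581.
Then countbox times(-18): -612/581.


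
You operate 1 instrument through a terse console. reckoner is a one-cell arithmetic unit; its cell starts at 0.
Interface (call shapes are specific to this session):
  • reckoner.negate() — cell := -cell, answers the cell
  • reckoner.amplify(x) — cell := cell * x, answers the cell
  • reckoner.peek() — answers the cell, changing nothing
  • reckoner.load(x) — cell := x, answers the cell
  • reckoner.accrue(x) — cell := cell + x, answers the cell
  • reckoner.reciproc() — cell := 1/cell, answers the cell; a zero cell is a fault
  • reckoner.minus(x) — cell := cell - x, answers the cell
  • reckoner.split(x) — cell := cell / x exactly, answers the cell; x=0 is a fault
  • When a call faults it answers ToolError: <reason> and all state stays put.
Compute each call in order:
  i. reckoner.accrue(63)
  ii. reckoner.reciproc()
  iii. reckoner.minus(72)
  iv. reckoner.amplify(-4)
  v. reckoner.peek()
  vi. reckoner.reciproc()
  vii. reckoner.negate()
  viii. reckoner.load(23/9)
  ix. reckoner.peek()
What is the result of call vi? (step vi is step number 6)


Answer: 63/18140

Derivation:
$ reckoner.accrue x→63
  63
$ reckoner.reciproc
  1/63
$ reckoner.minus x→72
  -4535/63
$ reckoner.amplify x→-4
  18140/63
$ reckoner.peek
  18140/63
$ reckoner.reciproc
  63/18140
$ reckoner.negate
  -63/18140
$ reckoner.load x→23/9
  23/9
$ reckoner.peek
  23/9


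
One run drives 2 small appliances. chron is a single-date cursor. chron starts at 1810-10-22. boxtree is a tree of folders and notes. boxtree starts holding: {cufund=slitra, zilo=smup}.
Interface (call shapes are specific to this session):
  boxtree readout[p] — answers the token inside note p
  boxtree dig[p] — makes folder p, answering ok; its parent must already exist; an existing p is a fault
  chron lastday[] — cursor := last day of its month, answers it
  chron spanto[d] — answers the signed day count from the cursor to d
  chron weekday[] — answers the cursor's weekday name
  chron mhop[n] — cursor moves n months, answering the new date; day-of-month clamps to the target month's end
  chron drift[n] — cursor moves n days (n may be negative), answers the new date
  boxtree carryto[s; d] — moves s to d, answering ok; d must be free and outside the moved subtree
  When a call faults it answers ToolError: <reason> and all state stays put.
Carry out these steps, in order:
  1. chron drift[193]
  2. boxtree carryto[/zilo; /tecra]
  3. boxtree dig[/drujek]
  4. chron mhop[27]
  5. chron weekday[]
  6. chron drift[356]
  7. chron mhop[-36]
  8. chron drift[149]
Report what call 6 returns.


Answer: 1814-07-25

Derivation:
I try chron drift passing n: 193, yielding 1811-05-03.
I call boxtree carryto passing s: /zilo, d: /tecra, and observe ok.
Now I run boxtree dig passing p: /drujek, — result: ok.
Invoking chron mhop passing n: 27, which returns 1813-08-03.
I run chron weekday: Tuesday.
I invoke chron drift passing n: 356, and observe 1814-07-25.
I use chron mhop passing n: -36, giving 1811-07-25.
I run chron drift passing n: 149, — result: 1811-12-21.


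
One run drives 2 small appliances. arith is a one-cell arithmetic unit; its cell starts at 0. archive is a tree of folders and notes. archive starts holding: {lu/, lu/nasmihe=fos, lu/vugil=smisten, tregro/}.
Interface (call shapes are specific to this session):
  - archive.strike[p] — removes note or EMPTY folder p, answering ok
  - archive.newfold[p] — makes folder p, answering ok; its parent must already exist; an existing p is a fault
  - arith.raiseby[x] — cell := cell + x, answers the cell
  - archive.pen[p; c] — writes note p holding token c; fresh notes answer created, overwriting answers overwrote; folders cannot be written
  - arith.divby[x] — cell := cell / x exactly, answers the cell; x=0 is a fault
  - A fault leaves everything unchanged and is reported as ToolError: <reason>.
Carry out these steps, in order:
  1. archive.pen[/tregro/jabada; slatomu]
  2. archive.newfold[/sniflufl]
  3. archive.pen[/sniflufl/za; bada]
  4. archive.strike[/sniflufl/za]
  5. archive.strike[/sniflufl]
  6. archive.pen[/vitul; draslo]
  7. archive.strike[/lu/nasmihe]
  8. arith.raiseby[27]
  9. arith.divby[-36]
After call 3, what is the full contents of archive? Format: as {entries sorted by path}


I try pen passing /tregro/jabada, slatomu, and see created.
Calling newfold passing /sniflufl, and see ok.
Calling pen passing /sniflufl/za, bada, → created.
Then strike passing /sniflufl/za, → ok.
I try strike passing /sniflufl, giving ok.
Calling pen passing /vitul, draslo, giving created.
Then strike passing /lu/nasmihe, and observe ok.
I use raiseby passing 27, and see 27.
Then divby passing -36, and observe -3/4.

Answer: {lu/, lu/nasmihe=fos, lu/vugil=smisten, sniflufl/, sniflufl/za=bada, tregro/, tregro/jabada=slatomu}


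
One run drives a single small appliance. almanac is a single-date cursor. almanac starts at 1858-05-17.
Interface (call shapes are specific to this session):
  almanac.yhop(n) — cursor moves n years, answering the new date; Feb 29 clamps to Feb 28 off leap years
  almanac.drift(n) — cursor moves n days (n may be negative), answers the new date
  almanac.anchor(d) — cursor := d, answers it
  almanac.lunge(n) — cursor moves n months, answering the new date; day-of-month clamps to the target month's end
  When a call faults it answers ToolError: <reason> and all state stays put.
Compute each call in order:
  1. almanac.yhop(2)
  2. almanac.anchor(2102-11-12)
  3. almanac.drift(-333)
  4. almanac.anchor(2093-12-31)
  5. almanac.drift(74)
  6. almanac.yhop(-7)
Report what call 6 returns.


! almanac.yhop(n: 2) ~> 1860-05-17
! almanac.anchor(d: 2102-11-12) ~> 2102-11-12
! almanac.drift(n: -333) ~> 2101-12-14
! almanac.anchor(d: 2093-12-31) ~> 2093-12-31
! almanac.drift(n: 74) ~> 2094-03-15
! almanac.yhop(n: -7) ~> 2087-03-15

Answer: 2087-03-15


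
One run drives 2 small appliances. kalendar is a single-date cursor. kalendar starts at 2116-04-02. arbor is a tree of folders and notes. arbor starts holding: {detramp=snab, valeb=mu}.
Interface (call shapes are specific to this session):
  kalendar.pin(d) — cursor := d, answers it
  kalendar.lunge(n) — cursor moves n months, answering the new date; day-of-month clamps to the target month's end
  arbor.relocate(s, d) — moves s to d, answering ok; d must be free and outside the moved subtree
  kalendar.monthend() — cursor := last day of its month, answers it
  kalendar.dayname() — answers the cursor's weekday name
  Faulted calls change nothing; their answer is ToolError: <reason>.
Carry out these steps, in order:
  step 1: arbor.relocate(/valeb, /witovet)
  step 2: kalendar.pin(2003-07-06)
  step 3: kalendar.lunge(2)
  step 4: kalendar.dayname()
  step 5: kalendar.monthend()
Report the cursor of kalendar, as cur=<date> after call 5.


% arbor.relocate s='/valeb' d='/witovet'
= ok
% kalendar.pin d='2003-07-06'
= 2003-07-06
% kalendar.lunge n='2'
= 2003-09-06
% kalendar.dayname
= Saturday
% kalendar.monthend
= 2003-09-30

Answer: cur=2003-09-30


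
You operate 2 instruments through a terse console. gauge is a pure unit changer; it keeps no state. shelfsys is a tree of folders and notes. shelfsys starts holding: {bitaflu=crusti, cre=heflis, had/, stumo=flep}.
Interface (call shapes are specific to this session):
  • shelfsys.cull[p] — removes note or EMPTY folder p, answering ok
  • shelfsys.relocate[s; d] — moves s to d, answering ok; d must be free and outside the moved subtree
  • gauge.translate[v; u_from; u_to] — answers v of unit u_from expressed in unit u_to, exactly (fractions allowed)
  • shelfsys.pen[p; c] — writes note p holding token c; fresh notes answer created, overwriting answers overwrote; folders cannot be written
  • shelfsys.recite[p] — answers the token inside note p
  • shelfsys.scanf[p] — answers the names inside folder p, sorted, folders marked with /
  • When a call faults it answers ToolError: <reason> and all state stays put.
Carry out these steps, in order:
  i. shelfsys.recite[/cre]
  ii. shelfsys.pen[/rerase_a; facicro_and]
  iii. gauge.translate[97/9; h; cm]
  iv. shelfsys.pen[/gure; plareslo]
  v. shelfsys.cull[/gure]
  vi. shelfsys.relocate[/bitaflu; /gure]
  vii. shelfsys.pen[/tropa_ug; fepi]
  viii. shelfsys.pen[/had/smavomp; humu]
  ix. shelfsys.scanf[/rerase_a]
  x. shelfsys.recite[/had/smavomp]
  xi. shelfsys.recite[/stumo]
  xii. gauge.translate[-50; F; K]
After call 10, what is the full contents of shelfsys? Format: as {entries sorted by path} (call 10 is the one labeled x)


Answer: {cre=heflis, gure=crusti, had/, had/smavomp=humu, rerase_a=facicro_and, stumo=flep, tropa_ug=fepi}

Derivation:
[in] recite p='/cre'
:: heflis
[in] pen p='/rerase_a' c='facicro_and'
:: created
[in] translate v='97/9' u_from='h' u_to='cm'
:: ToolError: incompatible units
[in] pen p='/gure' c='plareslo'
:: created
[in] cull p='/gure'
:: ok
[in] relocate s='/bitaflu' d='/gure'
:: ok
[in] pen p='/tropa_ug' c='fepi'
:: created
[in] pen p='/had/smavomp' c='humu'
:: created
[in] scanf p='/rerase_a'
:: ToolError: not a directory
[in] recite p='/had/smavomp'
:: humu
[in] recite p='/stumo'
:: flep
[in] translate v='-50' u_from='F' u_to='K'
:: 40967/180


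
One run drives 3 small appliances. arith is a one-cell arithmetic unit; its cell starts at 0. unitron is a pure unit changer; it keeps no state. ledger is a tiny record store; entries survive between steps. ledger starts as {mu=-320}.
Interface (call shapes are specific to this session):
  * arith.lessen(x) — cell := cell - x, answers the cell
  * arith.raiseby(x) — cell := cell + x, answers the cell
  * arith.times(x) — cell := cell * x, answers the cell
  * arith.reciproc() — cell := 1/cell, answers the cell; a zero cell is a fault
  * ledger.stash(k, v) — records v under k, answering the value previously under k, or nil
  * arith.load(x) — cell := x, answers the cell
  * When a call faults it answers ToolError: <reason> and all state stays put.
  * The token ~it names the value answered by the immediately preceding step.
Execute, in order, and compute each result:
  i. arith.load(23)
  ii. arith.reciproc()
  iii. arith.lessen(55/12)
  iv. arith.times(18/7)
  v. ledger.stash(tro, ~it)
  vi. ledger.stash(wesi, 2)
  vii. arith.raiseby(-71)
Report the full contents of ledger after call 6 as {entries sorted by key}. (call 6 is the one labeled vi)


Answer: {mu=-320, tro=-537/46, wesi=2}

Derivation:
Act: arith.load[x='23']
Obs: 23
Act: arith.reciproc[]
Obs: 1/23
Act: arith.lessen[x='55/12']
Obs: -1253/276
Act: arith.times[x='18/7']
Obs: -537/46
Act: ledger.stash[k='tro'; v='~it']
Obs: nil
Act: ledger.stash[k='wesi'; v='2']
Obs: nil
Act: arith.raiseby[x='-71']
Obs: -3803/46


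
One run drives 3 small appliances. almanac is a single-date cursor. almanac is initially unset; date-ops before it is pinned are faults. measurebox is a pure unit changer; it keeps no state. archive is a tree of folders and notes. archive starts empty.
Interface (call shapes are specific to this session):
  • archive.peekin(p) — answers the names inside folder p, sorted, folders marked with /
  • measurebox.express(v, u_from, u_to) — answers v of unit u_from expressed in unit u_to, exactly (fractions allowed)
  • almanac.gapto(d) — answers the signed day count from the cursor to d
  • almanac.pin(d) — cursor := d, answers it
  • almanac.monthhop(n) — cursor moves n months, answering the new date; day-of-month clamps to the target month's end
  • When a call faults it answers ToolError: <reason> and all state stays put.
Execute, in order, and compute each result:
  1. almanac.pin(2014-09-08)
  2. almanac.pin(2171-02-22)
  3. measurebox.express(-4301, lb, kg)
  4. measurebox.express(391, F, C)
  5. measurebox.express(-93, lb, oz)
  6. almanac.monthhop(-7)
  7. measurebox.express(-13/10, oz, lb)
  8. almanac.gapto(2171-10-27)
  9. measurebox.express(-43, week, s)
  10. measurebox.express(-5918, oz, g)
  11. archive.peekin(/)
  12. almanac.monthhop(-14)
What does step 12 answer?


Answer: 2169-05-22

Derivation:
> almanac.pin d='2014-09-08'
[out] 2014-09-08
> almanac.pin d='2171-02-22'
[out] 2171-02-22
> measurebox.express v='-4301' u_from='lb' u_to='kg'
[out] -195090078337/100000000
> measurebox.express v='391' u_from='F' u_to='C'
[out] 1795/9
> measurebox.express v='-93' u_from='lb' u_to='oz'
[out] -1488
> almanac.monthhop n='-7'
[out] 2170-07-22
> measurebox.express v='-13/10' u_from='oz' u_to='lb'
[out] -13/160
> almanac.gapto d='2171-10-27'
[out] 462
> measurebox.express v='-43' u_from='week' u_to='s'
[out] -26006400
> measurebox.express v='-5918' u_from='oz' u_to='g'
[out] -134217982283/800000
> archive.peekin p='/'
[out] []
> almanac.monthhop n='-14'
[out] 2169-05-22


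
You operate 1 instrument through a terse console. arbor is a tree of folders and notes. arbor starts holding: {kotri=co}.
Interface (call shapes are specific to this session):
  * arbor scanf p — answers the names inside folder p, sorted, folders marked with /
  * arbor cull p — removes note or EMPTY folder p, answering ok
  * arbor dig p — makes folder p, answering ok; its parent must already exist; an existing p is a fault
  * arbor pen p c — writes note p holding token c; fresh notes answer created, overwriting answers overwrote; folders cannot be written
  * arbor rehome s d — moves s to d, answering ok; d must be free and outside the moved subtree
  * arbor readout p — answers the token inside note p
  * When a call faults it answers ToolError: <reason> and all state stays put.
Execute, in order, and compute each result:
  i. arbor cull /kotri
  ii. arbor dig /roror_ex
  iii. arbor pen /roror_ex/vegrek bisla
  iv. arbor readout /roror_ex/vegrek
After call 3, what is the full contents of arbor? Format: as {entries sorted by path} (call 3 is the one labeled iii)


Answer: {roror_ex/, roror_ex/vegrek=bisla}

Derivation:
==> arbor cull(p=/kotri)
<== ok
==> arbor dig(p=/roror_ex)
<== ok
==> arbor pen(p=/roror_ex/vegrek, c=bisla)
<== created
==> arbor readout(p=/roror_ex/vegrek)
<== bisla


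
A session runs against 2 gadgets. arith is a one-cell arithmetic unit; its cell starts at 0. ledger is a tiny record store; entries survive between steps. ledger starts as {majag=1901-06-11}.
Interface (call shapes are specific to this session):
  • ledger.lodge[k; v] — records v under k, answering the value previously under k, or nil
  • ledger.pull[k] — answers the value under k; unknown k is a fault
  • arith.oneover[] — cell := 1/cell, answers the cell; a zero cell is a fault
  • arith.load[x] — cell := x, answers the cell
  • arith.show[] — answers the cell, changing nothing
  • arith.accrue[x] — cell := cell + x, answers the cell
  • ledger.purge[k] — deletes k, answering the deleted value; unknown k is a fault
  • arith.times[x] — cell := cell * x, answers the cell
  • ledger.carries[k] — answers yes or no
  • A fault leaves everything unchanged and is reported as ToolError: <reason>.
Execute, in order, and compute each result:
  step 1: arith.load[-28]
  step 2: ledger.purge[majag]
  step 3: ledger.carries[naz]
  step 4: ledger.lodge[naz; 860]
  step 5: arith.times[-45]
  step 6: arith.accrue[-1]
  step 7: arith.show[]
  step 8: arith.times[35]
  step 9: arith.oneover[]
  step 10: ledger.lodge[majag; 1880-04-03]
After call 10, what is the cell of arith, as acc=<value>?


→ arith.load(x: -28)
← -28
→ ledger.purge(k: majag)
← 1901-06-11
→ ledger.carries(k: naz)
← no
→ ledger.lodge(k: naz, v: 860)
← nil
→ arith.times(x: -45)
← 1260
→ arith.accrue(x: -1)
← 1259
→ arith.show()
← 1259
→ arith.times(x: 35)
← 44065
→ arith.oneover()
← 1/44065
→ ledger.lodge(k: majag, v: 1880-04-03)
← nil

Answer: acc=1/44065


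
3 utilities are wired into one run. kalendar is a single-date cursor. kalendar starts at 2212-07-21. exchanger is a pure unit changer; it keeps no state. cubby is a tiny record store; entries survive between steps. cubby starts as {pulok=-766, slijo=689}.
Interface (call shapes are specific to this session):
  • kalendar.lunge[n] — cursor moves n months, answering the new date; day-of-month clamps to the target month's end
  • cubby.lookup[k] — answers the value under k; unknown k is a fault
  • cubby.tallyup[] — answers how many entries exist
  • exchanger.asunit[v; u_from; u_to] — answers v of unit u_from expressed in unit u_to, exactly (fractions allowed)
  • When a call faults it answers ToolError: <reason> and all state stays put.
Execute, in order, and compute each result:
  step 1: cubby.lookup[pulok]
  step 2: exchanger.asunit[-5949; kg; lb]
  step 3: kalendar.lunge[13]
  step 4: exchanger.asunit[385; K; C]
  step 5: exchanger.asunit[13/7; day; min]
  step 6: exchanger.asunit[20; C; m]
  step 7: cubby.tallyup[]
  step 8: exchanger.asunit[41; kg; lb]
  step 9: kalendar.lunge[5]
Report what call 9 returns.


> cubby.lookup k→pulok
= -766
> exchanger.asunit v→-5949 u_from→kg u_to→lb
= -594900000000/45359237
> kalendar.lunge n→13
= 2213-08-21
> exchanger.asunit v→385 u_from→K u_to→C
= 2237/20
> exchanger.asunit v→13/7 u_from→day u_to→min
= 18720/7
> exchanger.asunit v→20 u_from→C u_to→m
= ToolError: incompatible units
> cubby.tallyup
= 2
> exchanger.asunit v→41 u_from→kg u_to→lb
= 4100000000/45359237
> kalendar.lunge n→5
= 2214-01-21

Answer: 2214-01-21


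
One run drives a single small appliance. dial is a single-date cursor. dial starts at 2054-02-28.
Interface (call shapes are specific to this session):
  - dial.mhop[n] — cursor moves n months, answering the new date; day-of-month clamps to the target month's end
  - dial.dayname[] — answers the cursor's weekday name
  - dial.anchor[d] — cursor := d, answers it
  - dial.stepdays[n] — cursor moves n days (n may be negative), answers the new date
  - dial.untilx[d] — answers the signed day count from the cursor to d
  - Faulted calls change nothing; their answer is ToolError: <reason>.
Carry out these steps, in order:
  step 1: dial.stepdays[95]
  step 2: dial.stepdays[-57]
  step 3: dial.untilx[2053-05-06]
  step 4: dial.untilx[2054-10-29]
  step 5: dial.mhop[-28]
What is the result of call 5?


>> stepdays(n='95')
<< 2054-06-03
>> stepdays(n='-57')
<< 2054-04-07
>> untilx(d='2053-05-06')
<< -336
>> untilx(d='2054-10-29')
<< 205
>> mhop(n='-28')
<< 2051-12-07

Answer: 2051-12-07


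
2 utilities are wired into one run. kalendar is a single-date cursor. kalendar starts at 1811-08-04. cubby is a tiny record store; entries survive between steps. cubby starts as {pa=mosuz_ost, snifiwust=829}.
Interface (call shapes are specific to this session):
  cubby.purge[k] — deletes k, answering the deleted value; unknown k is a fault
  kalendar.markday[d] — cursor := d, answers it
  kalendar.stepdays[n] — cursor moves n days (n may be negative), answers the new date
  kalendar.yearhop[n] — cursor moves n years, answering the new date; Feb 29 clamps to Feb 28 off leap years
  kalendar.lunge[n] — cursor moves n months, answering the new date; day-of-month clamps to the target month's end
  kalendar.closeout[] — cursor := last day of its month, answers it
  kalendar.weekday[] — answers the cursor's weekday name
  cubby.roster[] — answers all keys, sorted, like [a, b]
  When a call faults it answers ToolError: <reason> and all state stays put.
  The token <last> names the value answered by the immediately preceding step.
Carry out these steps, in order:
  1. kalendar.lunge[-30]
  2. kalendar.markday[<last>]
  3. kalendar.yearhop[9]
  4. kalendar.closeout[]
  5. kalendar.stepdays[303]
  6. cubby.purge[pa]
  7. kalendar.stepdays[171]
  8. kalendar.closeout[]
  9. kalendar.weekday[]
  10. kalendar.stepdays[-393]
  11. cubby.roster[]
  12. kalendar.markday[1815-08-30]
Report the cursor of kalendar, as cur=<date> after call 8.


Answer: cur=1819-06-30

Derivation:
Step: kalendar.lunge[n→-30]
Result: 1809-02-04
Step: kalendar.markday[d→<last>]
Result: 1809-02-04
Step: kalendar.yearhop[n→9]
Result: 1818-02-04
Step: kalendar.closeout[]
Result: 1818-02-28
Step: kalendar.stepdays[n→303]
Result: 1818-12-28
Step: cubby.purge[k→pa]
Result: mosuz_ost
Step: kalendar.stepdays[n→171]
Result: 1819-06-17
Step: kalendar.closeout[]
Result: 1819-06-30
Step: kalendar.weekday[]
Result: Wednesday
Step: kalendar.stepdays[n→-393]
Result: 1818-06-02
Step: cubby.roster[]
Result: [snifiwust]
Step: kalendar.markday[d→1815-08-30]
Result: 1815-08-30


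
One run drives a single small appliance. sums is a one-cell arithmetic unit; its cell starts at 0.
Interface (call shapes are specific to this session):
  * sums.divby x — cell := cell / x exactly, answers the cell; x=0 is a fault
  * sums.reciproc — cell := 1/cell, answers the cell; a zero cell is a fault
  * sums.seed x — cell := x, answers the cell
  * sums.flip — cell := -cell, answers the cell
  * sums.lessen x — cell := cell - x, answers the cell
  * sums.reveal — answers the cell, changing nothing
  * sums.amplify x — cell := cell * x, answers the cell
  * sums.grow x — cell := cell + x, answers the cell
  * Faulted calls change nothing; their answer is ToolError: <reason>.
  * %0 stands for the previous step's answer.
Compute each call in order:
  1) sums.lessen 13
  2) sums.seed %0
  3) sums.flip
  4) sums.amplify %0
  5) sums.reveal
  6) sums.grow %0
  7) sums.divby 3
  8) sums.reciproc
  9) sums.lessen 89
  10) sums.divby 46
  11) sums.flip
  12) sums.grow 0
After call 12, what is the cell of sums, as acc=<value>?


% 1. sums.lessen(x='13') : -13
% 2. sums.seed(x='%0') : -13
% 3. sums.flip() : 13
% 4. sums.amplify(x='%0') : 169
% 5. sums.reveal() : 169
% 6. sums.grow(x='%0') : 338
% 7. sums.divby(x='3') : 338/3
% 8. sums.reciproc() : 3/338
% 9. sums.lessen(x='89') : -30079/338
% 10. sums.divby(x='46') : -30079/15548
% 11. sums.flip() : 30079/15548
% 12. sums.grow(x='0') : 30079/15548

Answer: acc=30079/15548


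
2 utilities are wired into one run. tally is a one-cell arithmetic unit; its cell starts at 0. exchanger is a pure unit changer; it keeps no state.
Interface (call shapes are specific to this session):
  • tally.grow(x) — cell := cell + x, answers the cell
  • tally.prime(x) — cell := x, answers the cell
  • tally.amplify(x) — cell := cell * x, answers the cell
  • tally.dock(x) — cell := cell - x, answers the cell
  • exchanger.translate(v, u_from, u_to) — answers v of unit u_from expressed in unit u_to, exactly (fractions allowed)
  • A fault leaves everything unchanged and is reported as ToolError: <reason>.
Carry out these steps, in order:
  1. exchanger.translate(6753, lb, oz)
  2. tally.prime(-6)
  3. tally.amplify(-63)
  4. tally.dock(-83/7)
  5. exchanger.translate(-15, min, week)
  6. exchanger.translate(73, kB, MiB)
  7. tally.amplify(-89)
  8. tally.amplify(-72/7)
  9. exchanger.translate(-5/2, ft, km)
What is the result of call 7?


Answer: -242881/7

Derivation:
>> translate(v='6753', u_from='lb', u_to='oz')
<< 108048
>> prime(x='-6')
<< -6
>> amplify(x='-63')
<< 378
>> dock(x='-83/7')
<< 2729/7
>> translate(v='-15', u_from='min', u_to='week')
<< -1/672
>> translate(v='73', u_from='kB', u_to='MiB')
<< 9125/131072
>> amplify(x='-89')
<< -242881/7
>> amplify(x='-72/7')
<< 17487432/49
>> translate(v='-5/2', u_from='ft', u_to='km')
<< -381/500000


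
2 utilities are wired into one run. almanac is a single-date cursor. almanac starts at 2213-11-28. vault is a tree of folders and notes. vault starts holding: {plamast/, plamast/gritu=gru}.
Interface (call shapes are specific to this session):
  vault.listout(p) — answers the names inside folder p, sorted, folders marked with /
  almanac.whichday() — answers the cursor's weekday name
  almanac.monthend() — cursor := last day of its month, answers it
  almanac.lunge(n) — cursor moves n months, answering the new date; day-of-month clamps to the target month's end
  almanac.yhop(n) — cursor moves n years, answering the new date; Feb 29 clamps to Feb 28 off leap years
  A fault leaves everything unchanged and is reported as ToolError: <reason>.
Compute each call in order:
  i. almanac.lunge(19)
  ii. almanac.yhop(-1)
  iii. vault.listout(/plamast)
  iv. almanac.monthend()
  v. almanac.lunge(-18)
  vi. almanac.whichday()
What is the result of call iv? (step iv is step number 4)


Answer: 2214-06-30

Derivation:
I run lunge with n=19, and observe 2215-06-28.
Then yhop with n=-1, yielding 2214-06-28.
Now I run listout with p=/plamast, — result: [gritu].
Invoking monthend: 2214-06-30.
Next I call lunge with n=-18, and see 2212-12-30.
I run whichday(): Wednesday.


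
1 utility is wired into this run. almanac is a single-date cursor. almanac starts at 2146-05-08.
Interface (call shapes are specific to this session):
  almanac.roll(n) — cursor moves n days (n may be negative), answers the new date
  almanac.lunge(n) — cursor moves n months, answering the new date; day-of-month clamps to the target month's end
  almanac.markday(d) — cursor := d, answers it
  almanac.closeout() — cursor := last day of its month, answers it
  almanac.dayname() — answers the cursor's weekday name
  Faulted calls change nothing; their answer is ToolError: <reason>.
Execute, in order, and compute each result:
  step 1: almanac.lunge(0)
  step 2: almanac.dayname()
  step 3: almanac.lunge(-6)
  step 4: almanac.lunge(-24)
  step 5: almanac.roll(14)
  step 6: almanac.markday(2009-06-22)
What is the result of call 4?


Now I run almanac.lunge with n='0', and get 2146-05-08.
Next I call almanac.dayname(), giving Sunday.
I use almanac.lunge with n='-6', and observe 2145-11-08.
I invoke almanac.lunge with n='-24', and observe 2143-11-08.
Calling almanac.roll with n='14', giving 2143-11-22.
Then almanac.markday with d='2009-06-22', which returns 2009-06-22.

Answer: 2143-11-08


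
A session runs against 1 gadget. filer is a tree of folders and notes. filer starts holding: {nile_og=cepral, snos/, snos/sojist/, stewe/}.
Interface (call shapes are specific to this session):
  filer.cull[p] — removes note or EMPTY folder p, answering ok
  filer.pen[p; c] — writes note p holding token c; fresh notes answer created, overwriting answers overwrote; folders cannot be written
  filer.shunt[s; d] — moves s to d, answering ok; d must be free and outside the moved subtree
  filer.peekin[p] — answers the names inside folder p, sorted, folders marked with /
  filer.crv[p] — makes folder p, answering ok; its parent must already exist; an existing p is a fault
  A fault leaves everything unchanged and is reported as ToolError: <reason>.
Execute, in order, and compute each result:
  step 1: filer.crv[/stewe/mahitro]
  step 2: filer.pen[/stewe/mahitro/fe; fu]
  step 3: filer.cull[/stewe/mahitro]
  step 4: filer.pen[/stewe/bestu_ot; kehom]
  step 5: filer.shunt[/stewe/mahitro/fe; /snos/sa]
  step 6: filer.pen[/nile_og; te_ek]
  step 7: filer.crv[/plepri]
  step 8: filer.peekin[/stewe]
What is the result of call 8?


Answer: [bestu_ot, mahitro/]

Derivation:
-- filer.crv(p='/stewe/mahitro') => ok
-- filer.pen(p='/stewe/mahitro/fe', c='fu') => created
-- filer.cull(p='/stewe/mahitro') => ToolError: not empty
-- filer.pen(p='/stewe/bestu_ot', c='kehom') => created
-- filer.shunt(s='/stewe/mahitro/fe', d='/snos/sa') => ok
-- filer.pen(p='/nile_og', c='te_ek') => overwrote
-- filer.crv(p='/plepri') => ok
-- filer.peekin(p='/stewe') => [bestu_ot, mahitro/]


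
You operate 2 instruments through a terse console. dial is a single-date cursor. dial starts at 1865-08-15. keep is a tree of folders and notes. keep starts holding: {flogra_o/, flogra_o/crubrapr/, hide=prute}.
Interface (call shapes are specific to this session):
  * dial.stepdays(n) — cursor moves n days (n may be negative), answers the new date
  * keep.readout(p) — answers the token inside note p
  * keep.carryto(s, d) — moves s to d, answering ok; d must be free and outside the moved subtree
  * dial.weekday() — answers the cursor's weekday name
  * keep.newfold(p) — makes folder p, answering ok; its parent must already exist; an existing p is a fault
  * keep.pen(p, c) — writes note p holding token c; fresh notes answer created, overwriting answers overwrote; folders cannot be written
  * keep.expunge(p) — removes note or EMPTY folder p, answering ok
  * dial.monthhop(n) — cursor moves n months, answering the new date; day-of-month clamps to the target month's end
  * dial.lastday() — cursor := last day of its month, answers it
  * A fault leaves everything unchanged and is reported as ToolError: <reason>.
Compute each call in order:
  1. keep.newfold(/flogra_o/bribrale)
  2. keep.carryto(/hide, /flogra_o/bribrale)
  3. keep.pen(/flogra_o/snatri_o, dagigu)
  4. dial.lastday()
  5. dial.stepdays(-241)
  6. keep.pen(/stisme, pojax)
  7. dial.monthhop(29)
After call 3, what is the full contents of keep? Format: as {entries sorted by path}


Calling keep.newfold(p: /flogra_o/bribrale): ok.
Invoking keep.carryto(s: /hide, d: /flogra_o/bribrale), and get ToolError: exists.
I try keep.pen(p: /flogra_o/snatri_o, c: dagigu), and observe created.
Calling dial.lastday, and observe 1865-08-31.
Now I run dial.stepdays(n: -241), → 1865-01-02.
Calling keep.pen(p: /stisme, c: pojax), → created.
I call dial.monthhop(n: 29), and get 1867-06-02.

Answer: {flogra_o/, flogra_o/bribrale/, flogra_o/crubrapr/, flogra_o/snatri_o=dagigu, hide=prute}
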